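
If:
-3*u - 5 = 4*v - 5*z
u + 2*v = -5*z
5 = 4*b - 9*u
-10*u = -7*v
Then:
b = 125/352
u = -35/88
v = -25/44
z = 27/88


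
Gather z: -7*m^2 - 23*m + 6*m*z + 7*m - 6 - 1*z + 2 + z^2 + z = -7*m^2 + 6*m*z - 16*m + z^2 - 4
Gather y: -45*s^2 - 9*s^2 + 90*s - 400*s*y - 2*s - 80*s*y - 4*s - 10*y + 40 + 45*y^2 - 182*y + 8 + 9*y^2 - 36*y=-54*s^2 + 84*s + 54*y^2 + y*(-480*s - 228) + 48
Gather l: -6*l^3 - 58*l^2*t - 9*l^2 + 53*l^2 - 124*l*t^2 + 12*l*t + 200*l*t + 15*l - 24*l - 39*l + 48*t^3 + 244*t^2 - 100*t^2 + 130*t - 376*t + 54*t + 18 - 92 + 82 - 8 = -6*l^3 + l^2*(44 - 58*t) + l*(-124*t^2 + 212*t - 48) + 48*t^3 + 144*t^2 - 192*t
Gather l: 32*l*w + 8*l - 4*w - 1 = l*(32*w + 8) - 4*w - 1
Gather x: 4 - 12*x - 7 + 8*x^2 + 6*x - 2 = 8*x^2 - 6*x - 5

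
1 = 1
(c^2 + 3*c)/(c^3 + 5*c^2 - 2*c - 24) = c/(c^2 + 2*c - 8)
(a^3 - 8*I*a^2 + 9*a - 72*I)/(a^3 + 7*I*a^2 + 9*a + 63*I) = (a - 8*I)/(a + 7*I)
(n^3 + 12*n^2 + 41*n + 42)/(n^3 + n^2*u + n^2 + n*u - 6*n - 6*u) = (n^2 + 9*n + 14)/(n^2 + n*u - 2*n - 2*u)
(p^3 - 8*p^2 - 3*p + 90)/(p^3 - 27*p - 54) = (p - 5)/(p + 3)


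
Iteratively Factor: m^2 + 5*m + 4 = (m + 1)*(m + 4)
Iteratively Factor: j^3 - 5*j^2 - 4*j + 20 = (j - 2)*(j^2 - 3*j - 10) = (j - 5)*(j - 2)*(j + 2)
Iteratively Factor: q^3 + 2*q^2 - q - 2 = (q + 1)*(q^2 + q - 2) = (q + 1)*(q + 2)*(q - 1)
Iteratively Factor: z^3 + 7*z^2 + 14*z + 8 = (z + 2)*(z^2 + 5*z + 4) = (z + 2)*(z + 4)*(z + 1)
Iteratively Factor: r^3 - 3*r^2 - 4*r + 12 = (r + 2)*(r^2 - 5*r + 6) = (r - 3)*(r + 2)*(r - 2)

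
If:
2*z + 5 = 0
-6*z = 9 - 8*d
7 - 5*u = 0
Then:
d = -3/4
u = 7/5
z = -5/2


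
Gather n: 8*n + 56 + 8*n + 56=16*n + 112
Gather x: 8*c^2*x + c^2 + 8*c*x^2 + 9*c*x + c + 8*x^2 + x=c^2 + c + x^2*(8*c + 8) + x*(8*c^2 + 9*c + 1)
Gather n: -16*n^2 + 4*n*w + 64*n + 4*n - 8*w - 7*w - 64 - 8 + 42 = -16*n^2 + n*(4*w + 68) - 15*w - 30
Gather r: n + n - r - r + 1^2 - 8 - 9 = 2*n - 2*r - 16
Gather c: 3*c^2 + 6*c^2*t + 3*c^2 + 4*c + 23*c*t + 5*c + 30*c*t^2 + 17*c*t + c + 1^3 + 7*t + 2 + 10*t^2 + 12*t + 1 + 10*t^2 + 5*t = c^2*(6*t + 6) + c*(30*t^2 + 40*t + 10) + 20*t^2 + 24*t + 4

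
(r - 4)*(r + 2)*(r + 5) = r^3 + 3*r^2 - 18*r - 40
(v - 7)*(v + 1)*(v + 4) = v^3 - 2*v^2 - 31*v - 28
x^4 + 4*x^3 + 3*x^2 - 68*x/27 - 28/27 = (x - 2/3)*(x + 1/3)*(x + 2)*(x + 7/3)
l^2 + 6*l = l*(l + 6)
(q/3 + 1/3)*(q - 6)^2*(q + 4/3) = q^4/3 - 29*q^3/9 + 28*q^2/9 + 68*q/3 + 16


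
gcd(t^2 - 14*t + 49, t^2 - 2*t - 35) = t - 7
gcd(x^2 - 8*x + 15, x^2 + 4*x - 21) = x - 3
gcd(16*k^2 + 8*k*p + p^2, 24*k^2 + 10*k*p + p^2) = 4*k + p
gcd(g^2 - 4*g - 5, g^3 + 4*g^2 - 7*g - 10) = g + 1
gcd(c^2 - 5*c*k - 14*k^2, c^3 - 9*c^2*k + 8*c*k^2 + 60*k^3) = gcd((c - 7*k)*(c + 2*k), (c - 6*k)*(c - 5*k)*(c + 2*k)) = c + 2*k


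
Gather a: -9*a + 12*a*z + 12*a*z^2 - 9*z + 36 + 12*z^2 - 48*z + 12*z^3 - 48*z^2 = a*(12*z^2 + 12*z - 9) + 12*z^3 - 36*z^2 - 57*z + 36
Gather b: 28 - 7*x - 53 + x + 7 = -6*x - 18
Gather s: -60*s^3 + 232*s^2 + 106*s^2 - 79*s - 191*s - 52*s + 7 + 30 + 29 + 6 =-60*s^3 + 338*s^2 - 322*s + 72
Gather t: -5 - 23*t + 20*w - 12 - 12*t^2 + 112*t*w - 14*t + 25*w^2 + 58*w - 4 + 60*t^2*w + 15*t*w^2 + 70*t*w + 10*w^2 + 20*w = t^2*(60*w - 12) + t*(15*w^2 + 182*w - 37) + 35*w^2 + 98*w - 21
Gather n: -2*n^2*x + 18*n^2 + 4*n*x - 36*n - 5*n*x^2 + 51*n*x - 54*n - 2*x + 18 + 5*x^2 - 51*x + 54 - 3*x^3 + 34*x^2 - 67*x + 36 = n^2*(18 - 2*x) + n*(-5*x^2 + 55*x - 90) - 3*x^3 + 39*x^2 - 120*x + 108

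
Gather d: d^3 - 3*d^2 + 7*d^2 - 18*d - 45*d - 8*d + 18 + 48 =d^3 + 4*d^2 - 71*d + 66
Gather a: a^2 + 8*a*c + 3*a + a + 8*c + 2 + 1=a^2 + a*(8*c + 4) + 8*c + 3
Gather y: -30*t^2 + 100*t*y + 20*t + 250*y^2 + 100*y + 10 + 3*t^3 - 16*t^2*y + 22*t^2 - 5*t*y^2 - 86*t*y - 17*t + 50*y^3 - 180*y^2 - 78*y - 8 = 3*t^3 - 8*t^2 + 3*t + 50*y^3 + y^2*(70 - 5*t) + y*(-16*t^2 + 14*t + 22) + 2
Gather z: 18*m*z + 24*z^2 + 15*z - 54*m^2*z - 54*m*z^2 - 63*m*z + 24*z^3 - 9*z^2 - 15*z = 24*z^3 + z^2*(15 - 54*m) + z*(-54*m^2 - 45*m)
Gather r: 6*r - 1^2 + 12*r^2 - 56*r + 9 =12*r^2 - 50*r + 8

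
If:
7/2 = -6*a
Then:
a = -7/12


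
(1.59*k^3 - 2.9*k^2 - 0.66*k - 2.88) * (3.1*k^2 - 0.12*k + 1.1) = 4.929*k^5 - 9.1808*k^4 + 0.051*k^3 - 12.0388*k^2 - 0.3804*k - 3.168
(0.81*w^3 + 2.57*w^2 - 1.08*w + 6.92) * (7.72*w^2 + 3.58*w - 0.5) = 6.2532*w^5 + 22.7402*w^4 + 0.458*w^3 + 48.271*w^2 + 25.3136*w - 3.46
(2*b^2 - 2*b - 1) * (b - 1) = 2*b^3 - 4*b^2 + b + 1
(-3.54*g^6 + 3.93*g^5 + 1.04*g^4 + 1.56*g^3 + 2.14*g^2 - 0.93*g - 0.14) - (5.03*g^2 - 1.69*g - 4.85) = -3.54*g^6 + 3.93*g^5 + 1.04*g^4 + 1.56*g^3 - 2.89*g^2 + 0.76*g + 4.71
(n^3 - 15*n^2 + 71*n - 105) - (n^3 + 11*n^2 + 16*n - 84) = -26*n^2 + 55*n - 21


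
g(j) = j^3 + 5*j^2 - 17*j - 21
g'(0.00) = -17.00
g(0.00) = -21.00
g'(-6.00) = 31.00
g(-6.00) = 45.00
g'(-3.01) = -19.92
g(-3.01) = 48.20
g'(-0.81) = -23.13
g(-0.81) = -4.48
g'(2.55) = 28.01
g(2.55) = -15.26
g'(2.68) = 31.35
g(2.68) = -11.40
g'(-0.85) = -23.33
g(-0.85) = -3.55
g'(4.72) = 97.04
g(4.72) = 115.31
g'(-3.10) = -19.17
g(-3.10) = 49.96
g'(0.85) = -6.33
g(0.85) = -31.22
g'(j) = 3*j^2 + 10*j - 17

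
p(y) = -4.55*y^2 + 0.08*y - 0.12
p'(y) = 0.08 - 9.1*y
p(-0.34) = -0.67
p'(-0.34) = 3.17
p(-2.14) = -21.13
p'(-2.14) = 19.55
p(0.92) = -3.90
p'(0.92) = -8.29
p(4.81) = -105.00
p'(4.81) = -43.69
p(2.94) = -39.21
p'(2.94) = -26.67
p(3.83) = -66.56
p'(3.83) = -34.77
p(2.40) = -26.14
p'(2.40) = -21.76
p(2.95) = -39.48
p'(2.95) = -26.76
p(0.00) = -0.12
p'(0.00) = 0.08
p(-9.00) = -369.39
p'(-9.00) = 81.98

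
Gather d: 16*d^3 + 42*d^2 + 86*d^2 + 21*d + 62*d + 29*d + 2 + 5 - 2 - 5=16*d^3 + 128*d^2 + 112*d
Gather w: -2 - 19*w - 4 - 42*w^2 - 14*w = -42*w^2 - 33*w - 6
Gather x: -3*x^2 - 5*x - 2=-3*x^2 - 5*x - 2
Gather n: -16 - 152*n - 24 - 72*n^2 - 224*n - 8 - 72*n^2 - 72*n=-144*n^2 - 448*n - 48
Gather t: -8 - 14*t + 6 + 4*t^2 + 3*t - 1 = 4*t^2 - 11*t - 3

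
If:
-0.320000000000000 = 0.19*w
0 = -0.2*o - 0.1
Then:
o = -0.50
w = -1.68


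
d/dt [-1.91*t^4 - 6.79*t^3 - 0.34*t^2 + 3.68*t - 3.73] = -7.64*t^3 - 20.37*t^2 - 0.68*t + 3.68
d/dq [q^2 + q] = 2*q + 1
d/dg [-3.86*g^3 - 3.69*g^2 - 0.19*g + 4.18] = -11.58*g^2 - 7.38*g - 0.19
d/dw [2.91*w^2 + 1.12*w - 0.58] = 5.82*w + 1.12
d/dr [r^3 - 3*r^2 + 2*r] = 3*r^2 - 6*r + 2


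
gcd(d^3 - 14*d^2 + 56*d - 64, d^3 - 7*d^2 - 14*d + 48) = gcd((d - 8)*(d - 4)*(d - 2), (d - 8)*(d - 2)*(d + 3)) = d^2 - 10*d + 16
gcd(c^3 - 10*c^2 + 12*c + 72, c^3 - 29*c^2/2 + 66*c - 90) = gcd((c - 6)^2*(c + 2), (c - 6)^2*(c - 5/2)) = c^2 - 12*c + 36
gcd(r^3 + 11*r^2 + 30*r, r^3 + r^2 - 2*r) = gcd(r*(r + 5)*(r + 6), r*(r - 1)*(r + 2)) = r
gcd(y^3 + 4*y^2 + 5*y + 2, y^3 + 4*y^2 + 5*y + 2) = y^3 + 4*y^2 + 5*y + 2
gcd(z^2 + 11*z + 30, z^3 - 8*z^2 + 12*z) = 1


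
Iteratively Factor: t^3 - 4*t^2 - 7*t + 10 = (t + 2)*(t^2 - 6*t + 5) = (t - 1)*(t + 2)*(t - 5)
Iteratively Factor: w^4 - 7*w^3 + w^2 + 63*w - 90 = (w + 3)*(w^3 - 10*w^2 + 31*w - 30) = (w - 3)*(w + 3)*(w^2 - 7*w + 10) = (w - 5)*(w - 3)*(w + 3)*(w - 2)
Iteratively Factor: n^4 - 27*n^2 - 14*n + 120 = (n + 3)*(n^3 - 3*n^2 - 18*n + 40) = (n - 5)*(n + 3)*(n^2 + 2*n - 8) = (n - 5)*(n - 2)*(n + 3)*(n + 4)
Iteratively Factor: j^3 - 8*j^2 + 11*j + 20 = (j - 4)*(j^2 - 4*j - 5) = (j - 5)*(j - 4)*(j + 1)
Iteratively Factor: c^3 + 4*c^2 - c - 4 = (c + 4)*(c^2 - 1) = (c - 1)*(c + 4)*(c + 1)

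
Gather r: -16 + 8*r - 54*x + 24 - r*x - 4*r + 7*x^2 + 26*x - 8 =r*(4 - x) + 7*x^2 - 28*x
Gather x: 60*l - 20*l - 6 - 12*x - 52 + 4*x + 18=40*l - 8*x - 40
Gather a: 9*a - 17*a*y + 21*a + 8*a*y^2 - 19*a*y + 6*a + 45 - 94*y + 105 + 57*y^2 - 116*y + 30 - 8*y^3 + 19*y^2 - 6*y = a*(8*y^2 - 36*y + 36) - 8*y^3 + 76*y^2 - 216*y + 180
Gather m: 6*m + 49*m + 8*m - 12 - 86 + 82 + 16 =63*m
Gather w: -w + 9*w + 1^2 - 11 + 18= 8*w + 8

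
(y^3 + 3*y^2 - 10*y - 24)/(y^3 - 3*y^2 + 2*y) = (y^3 + 3*y^2 - 10*y - 24)/(y*(y^2 - 3*y + 2))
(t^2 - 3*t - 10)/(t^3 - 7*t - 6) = (t - 5)/(t^2 - 2*t - 3)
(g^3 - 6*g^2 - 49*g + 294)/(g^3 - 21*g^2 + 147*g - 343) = (g^2 + g - 42)/(g^2 - 14*g + 49)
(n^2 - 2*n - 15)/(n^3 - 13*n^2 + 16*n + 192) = (n - 5)/(n^2 - 16*n + 64)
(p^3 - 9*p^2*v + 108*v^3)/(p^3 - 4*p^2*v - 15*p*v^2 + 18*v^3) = (p - 6*v)/(p - v)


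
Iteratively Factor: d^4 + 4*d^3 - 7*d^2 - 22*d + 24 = (d + 4)*(d^3 - 7*d + 6) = (d - 2)*(d + 4)*(d^2 + 2*d - 3) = (d - 2)*(d + 3)*(d + 4)*(d - 1)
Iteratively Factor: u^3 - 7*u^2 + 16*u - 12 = (u - 3)*(u^2 - 4*u + 4) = (u - 3)*(u - 2)*(u - 2)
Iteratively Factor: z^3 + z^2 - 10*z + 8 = (z - 2)*(z^2 + 3*z - 4) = (z - 2)*(z + 4)*(z - 1)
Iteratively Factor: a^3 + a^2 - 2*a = (a)*(a^2 + a - 2) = a*(a - 1)*(a + 2)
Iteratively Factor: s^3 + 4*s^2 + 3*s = (s + 3)*(s^2 + s) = s*(s + 3)*(s + 1)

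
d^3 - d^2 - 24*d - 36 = (d - 6)*(d + 2)*(d + 3)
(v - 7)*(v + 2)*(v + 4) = v^3 - v^2 - 34*v - 56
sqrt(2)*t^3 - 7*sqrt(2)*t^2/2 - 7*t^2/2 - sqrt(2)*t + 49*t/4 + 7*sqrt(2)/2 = (t - 7/2)*(t - 2*sqrt(2))*(sqrt(2)*t + 1/2)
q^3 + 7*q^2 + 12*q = q*(q + 3)*(q + 4)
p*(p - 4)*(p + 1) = p^3 - 3*p^2 - 4*p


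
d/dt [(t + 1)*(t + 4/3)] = 2*t + 7/3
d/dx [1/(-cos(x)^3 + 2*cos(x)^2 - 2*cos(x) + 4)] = (-3*cos(x)^2 + 4*cos(x) - 2)*sin(x)/((sin(x)^2 - 3)^2*(cos(x) - 2)^2)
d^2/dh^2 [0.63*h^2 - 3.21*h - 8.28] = 1.26000000000000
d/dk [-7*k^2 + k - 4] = 1 - 14*k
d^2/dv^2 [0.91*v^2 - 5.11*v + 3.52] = 1.82000000000000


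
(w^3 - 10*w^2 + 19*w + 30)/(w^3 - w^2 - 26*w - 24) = (w - 5)/(w + 4)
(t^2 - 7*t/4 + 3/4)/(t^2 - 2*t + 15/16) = 4*(t - 1)/(4*t - 5)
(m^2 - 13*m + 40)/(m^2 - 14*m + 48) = (m - 5)/(m - 6)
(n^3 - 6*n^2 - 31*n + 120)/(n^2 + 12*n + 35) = (n^2 - 11*n + 24)/(n + 7)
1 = 1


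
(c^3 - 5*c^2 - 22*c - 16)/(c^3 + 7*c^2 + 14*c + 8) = (c - 8)/(c + 4)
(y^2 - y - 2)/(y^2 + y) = (y - 2)/y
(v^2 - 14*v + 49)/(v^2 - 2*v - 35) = (v - 7)/(v + 5)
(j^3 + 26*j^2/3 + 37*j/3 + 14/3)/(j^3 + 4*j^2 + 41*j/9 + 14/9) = 3*(j + 7)/(3*j + 7)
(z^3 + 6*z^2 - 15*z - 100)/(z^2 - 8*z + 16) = (z^2 + 10*z + 25)/(z - 4)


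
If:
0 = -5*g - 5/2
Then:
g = -1/2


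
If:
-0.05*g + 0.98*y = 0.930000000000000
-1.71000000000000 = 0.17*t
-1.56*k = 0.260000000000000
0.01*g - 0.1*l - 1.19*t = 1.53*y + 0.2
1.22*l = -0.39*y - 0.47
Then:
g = 156.36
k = -0.17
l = -3.24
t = -10.06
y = 8.93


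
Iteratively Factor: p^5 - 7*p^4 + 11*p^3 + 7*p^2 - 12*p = (p - 4)*(p^4 - 3*p^3 - p^2 + 3*p) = (p - 4)*(p + 1)*(p^3 - 4*p^2 + 3*p) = (p - 4)*(p - 1)*(p + 1)*(p^2 - 3*p) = (p - 4)*(p - 3)*(p - 1)*(p + 1)*(p)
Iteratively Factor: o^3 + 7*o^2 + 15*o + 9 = (o + 3)*(o^2 + 4*o + 3) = (o + 1)*(o + 3)*(o + 3)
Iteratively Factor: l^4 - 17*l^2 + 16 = (l + 1)*(l^3 - l^2 - 16*l + 16) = (l - 1)*(l + 1)*(l^2 - 16) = (l - 4)*(l - 1)*(l + 1)*(l + 4)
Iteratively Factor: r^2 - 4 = (r - 2)*(r + 2)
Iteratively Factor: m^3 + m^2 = (m)*(m^2 + m) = m*(m + 1)*(m)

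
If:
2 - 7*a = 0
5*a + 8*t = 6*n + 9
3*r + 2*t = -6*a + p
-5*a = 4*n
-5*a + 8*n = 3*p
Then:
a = 2/7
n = -5/14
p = -10/7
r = -3/2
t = 19/28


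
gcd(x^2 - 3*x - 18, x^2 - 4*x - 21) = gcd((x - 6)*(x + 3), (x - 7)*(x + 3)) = x + 3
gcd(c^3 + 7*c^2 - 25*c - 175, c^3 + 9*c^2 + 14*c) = c + 7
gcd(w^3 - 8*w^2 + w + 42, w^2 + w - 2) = w + 2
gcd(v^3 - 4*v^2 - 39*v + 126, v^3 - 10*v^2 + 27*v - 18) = v - 3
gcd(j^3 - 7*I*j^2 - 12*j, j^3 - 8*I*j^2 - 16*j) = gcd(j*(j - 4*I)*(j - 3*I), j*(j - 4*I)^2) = j^2 - 4*I*j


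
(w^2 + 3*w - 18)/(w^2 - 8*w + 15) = (w + 6)/(w - 5)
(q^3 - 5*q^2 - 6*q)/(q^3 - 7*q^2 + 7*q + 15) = q*(q - 6)/(q^2 - 8*q + 15)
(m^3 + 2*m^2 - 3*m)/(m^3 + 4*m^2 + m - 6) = m/(m + 2)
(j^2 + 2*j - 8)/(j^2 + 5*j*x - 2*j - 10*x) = (j + 4)/(j + 5*x)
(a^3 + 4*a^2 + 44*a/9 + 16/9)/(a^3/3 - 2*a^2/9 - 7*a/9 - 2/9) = (9*a^3 + 36*a^2 + 44*a + 16)/(3*a^3 - 2*a^2 - 7*a - 2)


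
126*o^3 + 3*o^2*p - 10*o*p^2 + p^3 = (-7*o + p)*(-6*o + p)*(3*o + p)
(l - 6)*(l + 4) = l^2 - 2*l - 24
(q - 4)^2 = q^2 - 8*q + 16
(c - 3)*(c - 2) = c^2 - 5*c + 6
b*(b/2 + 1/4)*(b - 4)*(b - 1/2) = b^4/2 - 2*b^3 - b^2/8 + b/2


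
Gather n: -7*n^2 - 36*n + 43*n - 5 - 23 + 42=-7*n^2 + 7*n + 14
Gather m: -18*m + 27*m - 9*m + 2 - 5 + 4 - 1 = 0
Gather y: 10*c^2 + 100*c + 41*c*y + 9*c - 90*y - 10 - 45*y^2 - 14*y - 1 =10*c^2 + 109*c - 45*y^2 + y*(41*c - 104) - 11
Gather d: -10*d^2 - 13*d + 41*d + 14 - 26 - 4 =-10*d^2 + 28*d - 16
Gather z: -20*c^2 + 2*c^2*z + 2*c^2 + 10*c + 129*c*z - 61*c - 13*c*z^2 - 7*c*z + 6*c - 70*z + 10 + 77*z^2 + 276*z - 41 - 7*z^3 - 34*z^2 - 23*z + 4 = -18*c^2 - 45*c - 7*z^3 + z^2*(43 - 13*c) + z*(2*c^2 + 122*c + 183) - 27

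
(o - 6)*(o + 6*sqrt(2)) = o^2 - 6*o + 6*sqrt(2)*o - 36*sqrt(2)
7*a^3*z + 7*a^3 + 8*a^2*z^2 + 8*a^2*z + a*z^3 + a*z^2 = (a + z)*(7*a + z)*(a*z + a)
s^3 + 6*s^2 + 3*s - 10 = (s - 1)*(s + 2)*(s + 5)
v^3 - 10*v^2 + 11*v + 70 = (v - 7)*(v - 5)*(v + 2)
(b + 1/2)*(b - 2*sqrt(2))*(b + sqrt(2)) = b^3 - sqrt(2)*b^2 + b^2/2 - 4*b - sqrt(2)*b/2 - 2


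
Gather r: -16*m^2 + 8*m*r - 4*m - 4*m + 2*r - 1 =-16*m^2 - 8*m + r*(8*m + 2) - 1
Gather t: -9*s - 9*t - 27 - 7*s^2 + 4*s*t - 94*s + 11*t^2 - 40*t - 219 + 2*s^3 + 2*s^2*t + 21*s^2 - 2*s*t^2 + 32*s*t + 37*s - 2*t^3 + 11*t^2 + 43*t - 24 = 2*s^3 + 14*s^2 - 66*s - 2*t^3 + t^2*(22 - 2*s) + t*(2*s^2 + 36*s - 6) - 270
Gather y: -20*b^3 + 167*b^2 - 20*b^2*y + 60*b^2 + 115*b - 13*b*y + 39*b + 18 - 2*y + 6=-20*b^3 + 227*b^2 + 154*b + y*(-20*b^2 - 13*b - 2) + 24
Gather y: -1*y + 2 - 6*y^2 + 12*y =-6*y^2 + 11*y + 2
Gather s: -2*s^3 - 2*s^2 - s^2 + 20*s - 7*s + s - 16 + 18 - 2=-2*s^3 - 3*s^2 + 14*s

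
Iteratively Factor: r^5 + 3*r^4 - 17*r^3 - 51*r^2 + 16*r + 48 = (r + 4)*(r^4 - r^3 - 13*r^2 + r + 12) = (r + 1)*(r + 4)*(r^3 - 2*r^2 - 11*r + 12) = (r + 1)*(r + 3)*(r + 4)*(r^2 - 5*r + 4) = (r - 1)*(r + 1)*(r + 3)*(r + 4)*(r - 4)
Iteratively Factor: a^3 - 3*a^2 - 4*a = (a)*(a^2 - 3*a - 4) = a*(a + 1)*(a - 4)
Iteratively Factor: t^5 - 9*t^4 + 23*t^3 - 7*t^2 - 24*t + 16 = (t - 4)*(t^4 - 5*t^3 + 3*t^2 + 5*t - 4) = (t - 4)*(t + 1)*(t^3 - 6*t^2 + 9*t - 4) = (t - 4)*(t - 1)*(t + 1)*(t^2 - 5*t + 4) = (t - 4)^2*(t - 1)*(t + 1)*(t - 1)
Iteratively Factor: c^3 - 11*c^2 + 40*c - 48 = (c - 4)*(c^2 - 7*c + 12) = (c - 4)*(c - 3)*(c - 4)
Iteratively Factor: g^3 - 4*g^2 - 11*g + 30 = (g - 2)*(g^2 - 2*g - 15) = (g - 2)*(g + 3)*(g - 5)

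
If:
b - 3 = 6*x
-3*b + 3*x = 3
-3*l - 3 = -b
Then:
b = -9/5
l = -8/5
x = -4/5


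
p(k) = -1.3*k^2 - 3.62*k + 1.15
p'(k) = -2.6*k - 3.62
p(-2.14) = 2.94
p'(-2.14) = 1.94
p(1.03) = -3.96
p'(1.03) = -6.30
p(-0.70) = 3.05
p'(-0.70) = -1.80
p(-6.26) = -27.13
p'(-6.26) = 12.66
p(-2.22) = 2.78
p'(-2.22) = 2.15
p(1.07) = -4.21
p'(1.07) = -6.40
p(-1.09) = 3.55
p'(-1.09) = -0.79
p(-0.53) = 2.70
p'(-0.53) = -2.24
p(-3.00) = 0.31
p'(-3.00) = 4.18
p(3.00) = -21.41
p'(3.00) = -11.42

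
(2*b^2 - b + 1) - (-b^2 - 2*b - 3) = 3*b^2 + b + 4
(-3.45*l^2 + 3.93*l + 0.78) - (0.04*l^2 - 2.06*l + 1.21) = -3.49*l^2 + 5.99*l - 0.43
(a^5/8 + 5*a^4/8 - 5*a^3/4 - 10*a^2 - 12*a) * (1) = a^5/8 + 5*a^4/8 - 5*a^3/4 - 10*a^2 - 12*a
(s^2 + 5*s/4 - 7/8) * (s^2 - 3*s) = s^4 - 7*s^3/4 - 37*s^2/8 + 21*s/8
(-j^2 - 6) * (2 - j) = j^3 - 2*j^2 + 6*j - 12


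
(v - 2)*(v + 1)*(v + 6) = v^3 + 5*v^2 - 8*v - 12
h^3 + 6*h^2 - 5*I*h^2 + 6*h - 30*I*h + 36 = (h + 6)*(h - 6*I)*(h + I)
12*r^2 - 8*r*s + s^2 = (-6*r + s)*(-2*r + s)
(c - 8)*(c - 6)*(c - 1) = c^3 - 15*c^2 + 62*c - 48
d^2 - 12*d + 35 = (d - 7)*(d - 5)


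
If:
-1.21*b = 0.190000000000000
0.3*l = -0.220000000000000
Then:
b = -0.16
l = -0.73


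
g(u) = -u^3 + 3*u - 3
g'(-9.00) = -240.00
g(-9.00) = 699.00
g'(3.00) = -24.00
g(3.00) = -21.00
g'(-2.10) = -10.23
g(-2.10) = -0.04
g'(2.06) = -9.73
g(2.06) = -5.56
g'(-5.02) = -72.60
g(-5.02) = 108.45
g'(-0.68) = 1.61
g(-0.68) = -4.73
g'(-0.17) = 2.91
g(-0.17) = -3.51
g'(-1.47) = -3.48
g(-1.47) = -4.23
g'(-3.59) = -35.66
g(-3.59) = 32.50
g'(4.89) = -68.74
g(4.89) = -105.26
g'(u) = 3 - 3*u^2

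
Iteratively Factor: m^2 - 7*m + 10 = (m - 2)*(m - 5)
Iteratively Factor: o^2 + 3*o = (o)*(o + 3)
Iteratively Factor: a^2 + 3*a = (a)*(a + 3)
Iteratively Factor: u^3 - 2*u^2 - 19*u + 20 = (u + 4)*(u^2 - 6*u + 5) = (u - 5)*(u + 4)*(u - 1)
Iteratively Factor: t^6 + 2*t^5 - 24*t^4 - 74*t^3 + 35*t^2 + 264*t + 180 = (t + 3)*(t^5 - t^4 - 21*t^3 - 11*t^2 + 68*t + 60) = (t + 3)^2*(t^4 - 4*t^3 - 9*t^2 + 16*t + 20) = (t - 5)*(t + 3)^2*(t^3 + t^2 - 4*t - 4) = (t - 5)*(t + 2)*(t + 3)^2*(t^2 - t - 2) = (t - 5)*(t + 1)*(t + 2)*(t + 3)^2*(t - 2)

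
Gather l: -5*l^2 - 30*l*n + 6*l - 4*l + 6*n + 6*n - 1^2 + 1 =-5*l^2 + l*(2 - 30*n) + 12*n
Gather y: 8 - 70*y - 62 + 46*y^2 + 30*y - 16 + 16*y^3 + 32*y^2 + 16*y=16*y^3 + 78*y^2 - 24*y - 70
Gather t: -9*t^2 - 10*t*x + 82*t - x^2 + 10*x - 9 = -9*t^2 + t*(82 - 10*x) - x^2 + 10*x - 9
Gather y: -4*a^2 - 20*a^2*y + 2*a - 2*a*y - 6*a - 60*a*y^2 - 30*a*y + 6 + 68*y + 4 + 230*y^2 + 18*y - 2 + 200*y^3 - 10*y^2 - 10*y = -4*a^2 - 4*a + 200*y^3 + y^2*(220 - 60*a) + y*(-20*a^2 - 32*a + 76) + 8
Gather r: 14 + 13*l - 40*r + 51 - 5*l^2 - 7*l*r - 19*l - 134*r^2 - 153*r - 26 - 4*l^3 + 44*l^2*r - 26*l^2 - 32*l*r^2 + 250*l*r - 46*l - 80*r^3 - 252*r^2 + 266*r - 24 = -4*l^3 - 31*l^2 - 52*l - 80*r^3 + r^2*(-32*l - 386) + r*(44*l^2 + 243*l + 73) + 15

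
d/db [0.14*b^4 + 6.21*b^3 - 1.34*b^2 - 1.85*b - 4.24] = 0.56*b^3 + 18.63*b^2 - 2.68*b - 1.85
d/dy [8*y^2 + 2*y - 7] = 16*y + 2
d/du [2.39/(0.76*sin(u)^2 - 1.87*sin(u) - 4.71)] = (4.4693 - 3.6328*sin(u))*cos(u)/(-0.76*sin(u)^2 + 1.87*sin(u) + 4.71)^2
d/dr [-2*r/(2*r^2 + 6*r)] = (r + 3)^(-2)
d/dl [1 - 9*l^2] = -18*l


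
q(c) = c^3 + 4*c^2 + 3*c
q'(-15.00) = 558.00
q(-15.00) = -2520.00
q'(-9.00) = 174.00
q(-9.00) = -432.00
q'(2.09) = 32.82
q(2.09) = 32.87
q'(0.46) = 7.31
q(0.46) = 2.32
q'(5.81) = 150.75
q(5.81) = 348.58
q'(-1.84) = -1.56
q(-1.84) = 1.79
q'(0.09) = 3.74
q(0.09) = 0.30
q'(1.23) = 17.38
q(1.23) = 11.60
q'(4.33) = 93.89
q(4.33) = 169.17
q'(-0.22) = 1.39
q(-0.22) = -0.48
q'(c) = 3*c^2 + 8*c + 3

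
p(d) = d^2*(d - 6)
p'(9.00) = 135.00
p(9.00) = 243.00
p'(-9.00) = 351.00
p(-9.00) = -1215.00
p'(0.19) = -2.17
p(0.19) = -0.21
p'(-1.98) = 35.52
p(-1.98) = -31.28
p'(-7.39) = 252.52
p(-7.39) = -731.26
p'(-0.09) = 1.10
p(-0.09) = -0.05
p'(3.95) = -0.59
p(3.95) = -31.99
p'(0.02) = -0.24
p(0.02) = -0.00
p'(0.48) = -5.07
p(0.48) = -1.27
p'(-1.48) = 24.33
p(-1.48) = -16.38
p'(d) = d^2 + 2*d*(d - 6)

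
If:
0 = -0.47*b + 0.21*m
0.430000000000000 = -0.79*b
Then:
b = -0.54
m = -1.22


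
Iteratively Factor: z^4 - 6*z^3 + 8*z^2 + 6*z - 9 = (z - 3)*(z^3 - 3*z^2 - z + 3) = (z - 3)*(z - 1)*(z^2 - 2*z - 3) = (z - 3)^2*(z - 1)*(z + 1)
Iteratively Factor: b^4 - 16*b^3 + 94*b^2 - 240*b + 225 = (b - 3)*(b^3 - 13*b^2 + 55*b - 75) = (b - 5)*(b - 3)*(b^2 - 8*b + 15) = (b - 5)^2*(b - 3)*(b - 3)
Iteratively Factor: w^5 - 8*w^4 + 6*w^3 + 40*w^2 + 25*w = (w + 1)*(w^4 - 9*w^3 + 15*w^2 + 25*w) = (w + 1)^2*(w^3 - 10*w^2 + 25*w) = w*(w + 1)^2*(w^2 - 10*w + 25) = w*(w - 5)*(w + 1)^2*(w - 5)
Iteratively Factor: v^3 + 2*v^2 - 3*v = (v)*(v^2 + 2*v - 3) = v*(v - 1)*(v + 3)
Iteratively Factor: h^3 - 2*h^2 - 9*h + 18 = (h + 3)*(h^2 - 5*h + 6) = (h - 3)*(h + 3)*(h - 2)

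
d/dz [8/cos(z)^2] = 16*sin(z)/cos(z)^3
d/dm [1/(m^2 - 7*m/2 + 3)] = 2*(7 - 4*m)/(2*m^2 - 7*m + 6)^2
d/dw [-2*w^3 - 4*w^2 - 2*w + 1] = -6*w^2 - 8*w - 2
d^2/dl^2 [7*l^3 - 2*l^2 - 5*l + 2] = 42*l - 4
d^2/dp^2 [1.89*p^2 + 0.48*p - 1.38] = 3.78000000000000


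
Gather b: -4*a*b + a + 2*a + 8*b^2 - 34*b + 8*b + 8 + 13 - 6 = 3*a + 8*b^2 + b*(-4*a - 26) + 15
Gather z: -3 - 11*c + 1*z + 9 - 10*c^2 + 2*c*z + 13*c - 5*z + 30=-10*c^2 + 2*c + z*(2*c - 4) + 36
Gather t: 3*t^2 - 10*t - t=3*t^2 - 11*t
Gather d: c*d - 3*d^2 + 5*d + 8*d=-3*d^2 + d*(c + 13)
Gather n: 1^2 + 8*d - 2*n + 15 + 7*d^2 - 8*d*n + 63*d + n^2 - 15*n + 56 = 7*d^2 + 71*d + n^2 + n*(-8*d - 17) + 72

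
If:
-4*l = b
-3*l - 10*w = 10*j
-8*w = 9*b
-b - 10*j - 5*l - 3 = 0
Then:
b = -12/47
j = -72/235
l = 3/47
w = 27/94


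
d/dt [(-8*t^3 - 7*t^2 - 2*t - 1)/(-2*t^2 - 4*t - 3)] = 2*(8*t^4 + 32*t^3 + 48*t^2 + 19*t + 1)/(4*t^4 + 16*t^3 + 28*t^2 + 24*t + 9)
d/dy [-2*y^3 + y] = 1 - 6*y^2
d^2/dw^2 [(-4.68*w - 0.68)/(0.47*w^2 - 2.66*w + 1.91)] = (-(0.94*w - 2.66)*(1.88*w - 5.32)*(4.68*w + 0.68) + (13.1976*w - 24.2584)*(0.47*w^2 - 2.66*w + 1.91))/(0.47*w^2 - 2.66*w + 1.91)^3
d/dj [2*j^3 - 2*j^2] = 2*j*(3*j - 2)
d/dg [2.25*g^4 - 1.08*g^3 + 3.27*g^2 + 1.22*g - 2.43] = 9.0*g^3 - 3.24*g^2 + 6.54*g + 1.22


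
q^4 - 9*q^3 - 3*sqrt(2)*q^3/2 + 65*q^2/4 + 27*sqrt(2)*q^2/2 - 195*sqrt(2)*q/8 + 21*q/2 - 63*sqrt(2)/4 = (q - 6)*(q - 7/2)*(q + 1/2)*(q - 3*sqrt(2)/2)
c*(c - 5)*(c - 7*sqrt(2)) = c^3 - 7*sqrt(2)*c^2 - 5*c^2 + 35*sqrt(2)*c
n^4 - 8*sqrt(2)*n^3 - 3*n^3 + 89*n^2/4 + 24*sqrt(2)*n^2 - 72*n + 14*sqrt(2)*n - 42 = (n - 7/2)*(n + 1/2)*(n - 6*sqrt(2))*(n - 2*sqrt(2))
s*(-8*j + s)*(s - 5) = -8*j*s^2 + 40*j*s + s^3 - 5*s^2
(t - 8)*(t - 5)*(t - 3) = t^3 - 16*t^2 + 79*t - 120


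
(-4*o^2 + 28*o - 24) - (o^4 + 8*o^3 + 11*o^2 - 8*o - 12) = -o^4 - 8*o^3 - 15*o^2 + 36*o - 12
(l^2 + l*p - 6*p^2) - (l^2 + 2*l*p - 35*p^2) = -l*p + 29*p^2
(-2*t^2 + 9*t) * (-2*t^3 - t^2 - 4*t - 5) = 4*t^5 - 16*t^4 - t^3 - 26*t^2 - 45*t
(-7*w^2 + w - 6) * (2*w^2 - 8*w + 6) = -14*w^4 + 58*w^3 - 62*w^2 + 54*w - 36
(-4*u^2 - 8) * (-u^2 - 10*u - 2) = 4*u^4 + 40*u^3 + 16*u^2 + 80*u + 16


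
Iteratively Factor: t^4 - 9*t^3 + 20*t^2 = (t)*(t^3 - 9*t^2 + 20*t) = t*(t - 5)*(t^2 - 4*t) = t*(t - 5)*(t - 4)*(t)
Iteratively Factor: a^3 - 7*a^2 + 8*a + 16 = (a + 1)*(a^2 - 8*a + 16) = (a - 4)*(a + 1)*(a - 4)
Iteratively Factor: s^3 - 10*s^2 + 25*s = (s)*(s^2 - 10*s + 25) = s*(s - 5)*(s - 5)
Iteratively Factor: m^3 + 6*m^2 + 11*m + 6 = (m + 3)*(m^2 + 3*m + 2) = (m + 2)*(m + 3)*(m + 1)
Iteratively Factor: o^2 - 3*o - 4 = (o + 1)*(o - 4)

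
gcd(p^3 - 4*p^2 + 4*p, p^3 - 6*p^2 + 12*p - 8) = p^2 - 4*p + 4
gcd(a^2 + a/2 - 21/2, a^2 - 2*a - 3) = a - 3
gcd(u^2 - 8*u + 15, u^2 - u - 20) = u - 5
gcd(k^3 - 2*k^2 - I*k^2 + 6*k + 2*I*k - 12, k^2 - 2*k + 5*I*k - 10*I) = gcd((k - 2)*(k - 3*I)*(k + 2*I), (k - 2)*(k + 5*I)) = k - 2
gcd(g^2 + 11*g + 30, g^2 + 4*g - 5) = g + 5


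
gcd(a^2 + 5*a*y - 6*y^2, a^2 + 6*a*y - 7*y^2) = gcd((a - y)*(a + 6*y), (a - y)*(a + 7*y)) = -a + y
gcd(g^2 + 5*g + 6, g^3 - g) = 1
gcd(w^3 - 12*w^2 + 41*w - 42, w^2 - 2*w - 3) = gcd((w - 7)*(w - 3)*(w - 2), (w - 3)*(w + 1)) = w - 3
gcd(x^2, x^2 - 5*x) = x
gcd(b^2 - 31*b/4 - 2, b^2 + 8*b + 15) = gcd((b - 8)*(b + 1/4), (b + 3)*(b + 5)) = 1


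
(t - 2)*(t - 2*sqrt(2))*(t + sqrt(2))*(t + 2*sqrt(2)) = t^4 - 2*t^3 + sqrt(2)*t^3 - 8*t^2 - 2*sqrt(2)*t^2 - 8*sqrt(2)*t + 16*t + 16*sqrt(2)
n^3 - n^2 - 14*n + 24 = (n - 3)*(n - 2)*(n + 4)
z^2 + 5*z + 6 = (z + 2)*(z + 3)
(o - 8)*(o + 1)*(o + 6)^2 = o^4 + 5*o^3 - 56*o^2 - 348*o - 288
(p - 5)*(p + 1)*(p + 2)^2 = p^4 - 17*p^2 - 36*p - 20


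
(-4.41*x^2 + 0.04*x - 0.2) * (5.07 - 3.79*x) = 16.7139*x^3 - 22.5103*x^2 + 0.9608*x - 1.014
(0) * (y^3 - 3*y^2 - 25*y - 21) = 0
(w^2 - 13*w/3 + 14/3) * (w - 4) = w^3 - 25*w^2/3 + 22*w - 56/3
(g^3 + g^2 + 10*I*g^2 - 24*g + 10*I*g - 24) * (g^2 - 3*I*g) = g^5 + g^4 + 7*I*g^4 + 6*g^3 + 7*I*g^3 + 6*g^2 + 72*I*g^2 + 72*I*g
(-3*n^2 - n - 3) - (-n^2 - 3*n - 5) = -2*n^2 + 2*n + 2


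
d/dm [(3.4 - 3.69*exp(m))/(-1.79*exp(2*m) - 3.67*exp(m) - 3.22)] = (-6.6051*exp(2*m) + 12.172*exp(m) + 24.3598)*exp(m)/(3.2041*exp(4*m) + 13.1386*exp(3*m) + 24.9965*exp(2*m) + 23.6348*exp(m) + 10.3684)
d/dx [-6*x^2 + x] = 1 - 12*x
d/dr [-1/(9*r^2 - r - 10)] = (18*r - 1)/(-9*r^2 + r + 10)^2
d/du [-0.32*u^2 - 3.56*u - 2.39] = -0.64*u - 3.56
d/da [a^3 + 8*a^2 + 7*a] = 3*a^2 + 16*a + 7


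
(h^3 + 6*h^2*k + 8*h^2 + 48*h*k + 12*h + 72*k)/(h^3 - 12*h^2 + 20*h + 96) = (h^2 + 6*h*k + 6*h + 36*k)/(h^2 - 14*h + 48)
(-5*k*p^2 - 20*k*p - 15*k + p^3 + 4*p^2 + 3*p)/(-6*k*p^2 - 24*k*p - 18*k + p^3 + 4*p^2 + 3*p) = (-5*k + p)/(-6*k + p)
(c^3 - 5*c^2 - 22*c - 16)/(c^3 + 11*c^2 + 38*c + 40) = (c^2 - 7*c - 8)/(c^2 + 9*c + 20)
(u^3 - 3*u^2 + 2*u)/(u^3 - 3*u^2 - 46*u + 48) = u*(u - 2)/(u^2 - 2*u - 48)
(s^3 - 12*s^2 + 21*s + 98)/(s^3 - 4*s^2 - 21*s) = (s^2 - 5*s - 14)/(s*(s + 3))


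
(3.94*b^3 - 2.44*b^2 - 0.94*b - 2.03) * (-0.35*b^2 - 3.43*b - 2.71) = -1.379*b^5 - 12.6602*b^4 - 1.9792*b^3 + 10.5471*b^2 + 9.5103*b + 5.5013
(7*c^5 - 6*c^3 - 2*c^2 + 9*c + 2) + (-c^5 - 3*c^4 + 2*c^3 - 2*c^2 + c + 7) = 6*c^5 - 3*c^4 - 4*c^3 - 4*c^2 + 10*c + 9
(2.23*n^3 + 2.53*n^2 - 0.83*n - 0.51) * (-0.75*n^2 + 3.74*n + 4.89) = -1.6725*n^5 + 6.4427*n^4 + 20.9894*n^3 + 9.65*n^2 - 5.9661*n - 2.4939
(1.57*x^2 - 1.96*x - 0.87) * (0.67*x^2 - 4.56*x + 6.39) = 1.0519*x^4 - 8.4724*x^3 + 18.387*x^2 - 8.5572*x - 5.5593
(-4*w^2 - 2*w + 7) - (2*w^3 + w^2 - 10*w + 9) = -2*w^3 - 5*w^2 + 8*w - 2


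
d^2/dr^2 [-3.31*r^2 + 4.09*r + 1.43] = -6.62000000000000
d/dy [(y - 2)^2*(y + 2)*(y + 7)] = 4*y^3 + 15*y^2 - 36*y - 20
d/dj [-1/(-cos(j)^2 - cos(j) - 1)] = (2*cos(j) + 1)*sin(j)/(cos(j)^2 + cos(j) + 1)^2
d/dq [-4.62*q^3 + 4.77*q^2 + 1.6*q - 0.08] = -13.86*q^2 + 9.54*q + 1.6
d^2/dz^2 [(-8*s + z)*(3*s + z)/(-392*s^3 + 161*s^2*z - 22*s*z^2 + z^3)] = 2*(23*s + z)/(2401*s^4 - 1372*s^3*z + 294*s^2*z^2 - 28*s*z^3 + z^4)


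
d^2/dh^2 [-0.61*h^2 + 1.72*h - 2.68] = -1.22000000000000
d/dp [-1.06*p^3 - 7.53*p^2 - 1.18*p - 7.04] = -3.18*p^2 - 15.06*p - 1.18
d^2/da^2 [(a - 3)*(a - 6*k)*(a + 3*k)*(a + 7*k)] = 12*a^2 + 24*a*k - 18*a - 78*k^2 - 24*k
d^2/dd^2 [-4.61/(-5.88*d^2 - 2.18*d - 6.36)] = (-318.775968*d^2 - 118.185648*d + 4.61*(11.76*d + 2.18)*(23.52*d + 4.36) - 344.798496)/(5.88*d^2 + 2.18*d + 6.36)^3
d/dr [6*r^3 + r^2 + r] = 18*r^2 + 2*r + 1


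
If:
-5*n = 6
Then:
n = -6/5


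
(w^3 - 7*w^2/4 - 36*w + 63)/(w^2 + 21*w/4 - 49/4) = (w^2 - 36)/(w + 7)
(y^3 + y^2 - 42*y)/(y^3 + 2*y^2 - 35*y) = (y - 6)/(y - 5)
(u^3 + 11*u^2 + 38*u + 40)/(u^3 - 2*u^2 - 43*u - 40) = (u^2 + 6*u + 8)/(u^2 - 7*u - 8)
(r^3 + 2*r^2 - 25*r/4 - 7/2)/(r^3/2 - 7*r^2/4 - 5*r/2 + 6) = (4*r^3 + 8*r^2 - 25*r - 14)/(2*r^3 - 7*r^2 - 10*r + 24)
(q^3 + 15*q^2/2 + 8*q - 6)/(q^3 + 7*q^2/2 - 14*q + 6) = (q + 2)/(q - 2)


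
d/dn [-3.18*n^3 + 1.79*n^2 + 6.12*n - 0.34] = -9.54*n^2 + 3.58*n + 6.12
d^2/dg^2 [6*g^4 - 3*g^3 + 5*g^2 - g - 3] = 72*g^2 - 18*g + 10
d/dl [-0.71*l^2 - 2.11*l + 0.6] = -1.42*l - 2.11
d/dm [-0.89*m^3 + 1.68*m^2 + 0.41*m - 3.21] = -2.67*m^2 + 3.36*m + 0.41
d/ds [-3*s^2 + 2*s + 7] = 2 - 6*s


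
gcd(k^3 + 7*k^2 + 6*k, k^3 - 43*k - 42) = k^2 + 7*k + 6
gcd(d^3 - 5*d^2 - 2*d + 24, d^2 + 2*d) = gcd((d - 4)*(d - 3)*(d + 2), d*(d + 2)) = d + 2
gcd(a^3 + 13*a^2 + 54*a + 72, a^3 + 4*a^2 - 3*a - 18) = a + 3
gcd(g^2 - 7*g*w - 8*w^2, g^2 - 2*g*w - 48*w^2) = -g + 8*w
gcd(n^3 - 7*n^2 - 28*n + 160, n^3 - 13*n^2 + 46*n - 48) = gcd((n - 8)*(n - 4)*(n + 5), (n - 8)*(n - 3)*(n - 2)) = n - 8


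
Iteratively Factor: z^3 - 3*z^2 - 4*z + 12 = (z - 3)*(z^2 - 4) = (z - 3)*(z + 2)*(z - 2)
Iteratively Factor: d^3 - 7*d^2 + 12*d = (d - 3)*(d^2 - 4*d) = d*(d - 3)*(d - 4)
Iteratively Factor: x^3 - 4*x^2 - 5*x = (x - 5)*(x^2 + x) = x*(x - 5)*(x + 1)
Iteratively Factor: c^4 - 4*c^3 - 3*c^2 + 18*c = (c)*(c^3 - 4*c^2 - 3*c + 18) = c*(c - 3)*(c^2 - c - 6) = c*(c - 3)*(c + 2)*(c - 3)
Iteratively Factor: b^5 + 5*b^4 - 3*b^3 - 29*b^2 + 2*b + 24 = (b + 3)*(b^4 + 2*b^3 - 9*b^2 - 2*b + 8) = (b + 3)*(b + 4)*(b^3 - 2*b^2 - b + 2) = (b - 1)*(b + 3)*(b + 4)*(b^2 - b - 2) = (b - 1)*(b + 1)*(b + 3)*(b + 4)*(b - 2)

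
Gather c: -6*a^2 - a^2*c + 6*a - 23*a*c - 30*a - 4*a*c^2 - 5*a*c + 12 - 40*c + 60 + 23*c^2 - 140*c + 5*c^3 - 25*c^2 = -6*a^2 - 24*a + 5*c^3 + c^2*(-4*a - 2) + c*(-a^2 - 28*a - 180) + 72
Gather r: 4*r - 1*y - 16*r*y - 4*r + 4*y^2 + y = -16*r*y + 4*y^2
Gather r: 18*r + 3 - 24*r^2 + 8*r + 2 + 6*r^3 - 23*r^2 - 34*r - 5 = 6*r^3 - 47*r^2 - 8*r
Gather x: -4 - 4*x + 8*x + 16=4*x + 12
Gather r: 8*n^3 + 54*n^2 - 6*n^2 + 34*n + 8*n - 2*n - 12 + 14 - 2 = 8*n^3 + 48*n^2 + 40*n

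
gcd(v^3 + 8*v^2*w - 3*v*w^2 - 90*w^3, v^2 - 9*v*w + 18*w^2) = v - 3*w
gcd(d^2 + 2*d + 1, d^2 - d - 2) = d + 1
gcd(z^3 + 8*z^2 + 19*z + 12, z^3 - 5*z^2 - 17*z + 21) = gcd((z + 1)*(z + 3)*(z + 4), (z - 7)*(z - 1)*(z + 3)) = z + 3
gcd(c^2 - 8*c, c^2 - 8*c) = c^2 - 8*c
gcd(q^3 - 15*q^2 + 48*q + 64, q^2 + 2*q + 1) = q + 1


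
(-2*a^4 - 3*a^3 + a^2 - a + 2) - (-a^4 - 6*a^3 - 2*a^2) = -a^4 + 3*a^3 + 3*a^2 - a + 2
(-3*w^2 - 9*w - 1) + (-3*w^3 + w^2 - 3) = -3*w^3 - 2*w^2 - 9*w - 4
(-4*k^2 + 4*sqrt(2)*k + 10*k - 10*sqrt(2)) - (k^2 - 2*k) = -5*k^2 + 4*sqrt(2)*k + 12*k - 10*sqrt(2)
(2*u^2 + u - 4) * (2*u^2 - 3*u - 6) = 4*u^4 - 4*u^3 - 23*u^2 + 6*u + 24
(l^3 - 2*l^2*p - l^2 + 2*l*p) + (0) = l^3 - 2*l^2*p - l^2 + 2*l*p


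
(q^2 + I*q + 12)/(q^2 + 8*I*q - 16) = (q - 3*I)/(q + 4*I)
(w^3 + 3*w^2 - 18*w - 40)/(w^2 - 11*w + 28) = (w^2 + 7*w + 10)/(w - 7)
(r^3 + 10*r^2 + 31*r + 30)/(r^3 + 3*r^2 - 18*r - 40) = (r + 3)/(r - 4)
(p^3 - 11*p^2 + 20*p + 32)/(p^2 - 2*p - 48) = (p^2 - 3*p - 4)/(p + 6)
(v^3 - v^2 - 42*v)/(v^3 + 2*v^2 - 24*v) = (v - 7)/(v - 4)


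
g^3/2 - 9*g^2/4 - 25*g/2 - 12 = (g/2 + 1)*(g - 8)*(g + 3/2)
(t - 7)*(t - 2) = t^2 - 9*t + 14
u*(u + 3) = u^2 + 3*u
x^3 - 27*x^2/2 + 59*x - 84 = (x - 6)*(x - 4)*(x - 7/2)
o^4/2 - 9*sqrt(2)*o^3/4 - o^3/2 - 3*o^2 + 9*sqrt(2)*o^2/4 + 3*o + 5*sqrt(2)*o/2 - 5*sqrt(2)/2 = (o/2 + sqrt(2)/2)*(o - 1)*(o - 5*sqrt(2))*(o - sqrt(2)/2)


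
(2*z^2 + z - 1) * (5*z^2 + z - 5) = 10*z^4 + 7*z^3 - 14*z^2 - 6*z + 5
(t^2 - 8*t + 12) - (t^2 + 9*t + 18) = -17*t - 6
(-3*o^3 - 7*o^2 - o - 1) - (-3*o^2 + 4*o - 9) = -3*o^3 - 4*o^2 - 5*o + 8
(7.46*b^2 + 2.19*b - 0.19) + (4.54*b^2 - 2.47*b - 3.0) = 12.0*b^2 - 0.28*b - 3.19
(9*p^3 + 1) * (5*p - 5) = 45*p^4 - 45*p^3 + 5*p - 5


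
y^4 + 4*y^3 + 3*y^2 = y^2*(y + 1)*(y + 3)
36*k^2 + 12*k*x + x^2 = (6*k + x)^2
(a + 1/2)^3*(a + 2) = a^4 + 7*a^3/2 + 15*a^2/4 + 13*a/8 + 1/4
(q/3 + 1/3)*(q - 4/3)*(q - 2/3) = q^3/3 - q^2/3 - 10*q/27 + 8/27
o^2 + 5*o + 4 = (o + 1)*(o + 4)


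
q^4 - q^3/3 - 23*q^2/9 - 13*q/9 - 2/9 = (q - 2)*(q + 1/3)^2*(q + 1)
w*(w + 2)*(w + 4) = w^3 + 6*w^2 + 8*w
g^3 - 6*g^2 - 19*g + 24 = (g - 8)*(g - 1)*(g + 3)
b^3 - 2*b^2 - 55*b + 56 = (b - 8)*(b - 1)*(b + 7)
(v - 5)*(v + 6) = v^2 + v - 30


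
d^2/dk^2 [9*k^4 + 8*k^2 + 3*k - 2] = 108*k^2 + 16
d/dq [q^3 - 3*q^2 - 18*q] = 3*q^2 - 6*q - 18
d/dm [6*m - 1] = 6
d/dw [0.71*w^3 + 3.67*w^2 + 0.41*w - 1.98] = 2.13*w^2 + 7.34*w + 0.41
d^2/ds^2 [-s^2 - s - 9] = -2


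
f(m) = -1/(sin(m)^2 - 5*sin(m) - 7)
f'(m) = -(-2*sin(m)*cos(m) + 5*cos(m))/(sin(m)^2 - 5*sin(m) - 7)^2 = (2*sin(m) - 5)*cos(m)/(5*sin(m) + cos(m)^2 + 6)^2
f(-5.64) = 0.10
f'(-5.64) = -0.03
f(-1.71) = 0.94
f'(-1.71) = 0.85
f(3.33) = 0.17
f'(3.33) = 0.15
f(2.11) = 0.09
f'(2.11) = 0.02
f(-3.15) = 0.14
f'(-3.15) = 0.10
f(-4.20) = 0.09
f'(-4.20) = 0.01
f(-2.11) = 0.51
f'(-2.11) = 0.89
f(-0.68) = 0.29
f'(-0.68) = -0.41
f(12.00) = 0.25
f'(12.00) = -0.32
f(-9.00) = 0.21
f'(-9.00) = 0.23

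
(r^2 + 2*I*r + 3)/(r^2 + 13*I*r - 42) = (r^2 + 2*I*r + 3)/(r^2 + 13*I*r - 42)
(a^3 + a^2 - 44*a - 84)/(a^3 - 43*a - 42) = (a + 2)/(a + 1)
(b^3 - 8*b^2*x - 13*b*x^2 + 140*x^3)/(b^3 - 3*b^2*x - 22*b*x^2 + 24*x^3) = (b^2 - 12*b*x + 35*x^2)/(b^2 - 7*b*x + 6*x^2)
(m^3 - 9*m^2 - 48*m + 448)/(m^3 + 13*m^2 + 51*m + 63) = (m^2 - 16*m + 64)/(m^2 + 6*m + 9)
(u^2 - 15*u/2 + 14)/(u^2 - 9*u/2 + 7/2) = (u - 4)/(u - 1)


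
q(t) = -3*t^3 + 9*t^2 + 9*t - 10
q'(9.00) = -558.00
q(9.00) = -1387.00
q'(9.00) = -558.00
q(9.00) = -1387.00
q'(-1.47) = -36.91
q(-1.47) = 5.75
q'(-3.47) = -161.83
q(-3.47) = 192.48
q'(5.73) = -183.36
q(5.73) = -227.33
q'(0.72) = 17.29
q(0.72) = 0.03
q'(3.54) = -40.06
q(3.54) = 1.56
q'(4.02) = -64.08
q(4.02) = -23.27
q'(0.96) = 17.99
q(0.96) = 4.28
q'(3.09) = -21.31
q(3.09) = 15.23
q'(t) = -9*t^2 + 18*t + 9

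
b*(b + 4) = b^2 + 4*b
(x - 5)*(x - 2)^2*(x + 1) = x^4 - 8*x^3 + 15*x^2 + 4*x - 20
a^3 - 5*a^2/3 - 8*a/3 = a*(a - 8/3)*(a + 1)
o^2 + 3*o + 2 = (o + 1)*(o + 2)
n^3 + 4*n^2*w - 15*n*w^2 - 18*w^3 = (n - 3*w)*(n + w)*(n + 6*w)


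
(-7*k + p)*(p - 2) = -7*k*p + 14*k + p^2 - 2*p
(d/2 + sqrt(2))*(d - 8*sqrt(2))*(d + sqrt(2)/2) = d^3/2 - 11*sqrt(2)*d^2/4 - 19*d - 8*sqrt(2)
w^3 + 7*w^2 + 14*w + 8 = (w + 1)*(w + 2)*(w + 4)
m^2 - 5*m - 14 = (m - 7)*(m + 2)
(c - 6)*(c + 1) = c^2 - 5*c - 6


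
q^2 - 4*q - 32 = (q - 8)*(q + 4)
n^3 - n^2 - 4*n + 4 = (n - 2)*(n - 1)*(n + 2)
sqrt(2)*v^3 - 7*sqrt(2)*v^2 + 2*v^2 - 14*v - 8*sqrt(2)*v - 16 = (v - 8)*(v + sqrt(2))*(sqrt(2)*v + sqrt(2))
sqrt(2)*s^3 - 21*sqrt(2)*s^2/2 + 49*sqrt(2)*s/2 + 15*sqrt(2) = (s - 6)*(s - 5)*(sqrt(2)*s + sqrt(2)/2)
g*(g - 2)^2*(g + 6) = g^4 + 2*g^3 - 20*g^2 + 24*g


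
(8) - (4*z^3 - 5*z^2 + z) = -4*z^3 + 5*z^2 - z + 8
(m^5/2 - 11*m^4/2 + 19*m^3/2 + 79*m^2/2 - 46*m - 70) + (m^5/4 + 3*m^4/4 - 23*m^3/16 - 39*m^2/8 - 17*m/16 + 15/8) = 3*m^5/4 - 19*m^4/4 + 129*m^3/16 + 277*m^2/8 - 753*m/16 - 545/8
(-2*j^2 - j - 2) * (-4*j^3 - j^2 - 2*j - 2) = 8*j^5 + 6*j^4 + 13*j^3 + 8*j^2 + 6*j + 4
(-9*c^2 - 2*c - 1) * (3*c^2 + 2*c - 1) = -27*c^4 - 24*c^3 + 2*c^2 + 1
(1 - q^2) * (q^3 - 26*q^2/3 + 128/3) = -q^5 + 26*q^4/3 + q^3 - 154*q^2/3 + 128/3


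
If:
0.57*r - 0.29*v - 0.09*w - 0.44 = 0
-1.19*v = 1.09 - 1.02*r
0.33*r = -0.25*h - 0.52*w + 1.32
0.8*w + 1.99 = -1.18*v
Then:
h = 7.86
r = 0.17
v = -0.77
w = -1.35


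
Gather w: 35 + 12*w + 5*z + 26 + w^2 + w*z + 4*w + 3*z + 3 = w^2 + w*(z + 16) + 8*z + 64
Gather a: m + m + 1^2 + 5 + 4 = 2*m + 10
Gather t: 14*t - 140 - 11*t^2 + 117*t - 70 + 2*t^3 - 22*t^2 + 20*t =2*t^3 - 33*t^2 + 151*t - 210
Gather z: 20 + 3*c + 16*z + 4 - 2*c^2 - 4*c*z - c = -2*c^2 + 2*c + z*(16 - 4*c) + 24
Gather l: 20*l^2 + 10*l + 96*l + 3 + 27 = 20*l^2 + 106*l + 30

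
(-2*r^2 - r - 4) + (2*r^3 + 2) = 2*r^3 - 2*r^2 - r - 2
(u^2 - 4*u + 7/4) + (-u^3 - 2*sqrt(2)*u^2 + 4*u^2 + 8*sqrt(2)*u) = -u^3 - 2*sqrt(2)*u^2 + 5*u^2 - 4*u + 8*sqrt(2)*u + 7/4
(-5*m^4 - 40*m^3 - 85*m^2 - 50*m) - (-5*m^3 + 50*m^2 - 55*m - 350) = -5*m^4 - 35*m^3 - 135*m^2 + 5*m + 350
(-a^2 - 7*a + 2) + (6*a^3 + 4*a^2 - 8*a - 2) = 6*a^3 + 3*a^2 - 15*a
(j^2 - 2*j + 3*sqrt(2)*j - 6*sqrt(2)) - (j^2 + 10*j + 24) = -12*j + 3*sqrt(2)*j - 24 - 6*sqrt(2)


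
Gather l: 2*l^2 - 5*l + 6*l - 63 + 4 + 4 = 2*l^2 + l - 55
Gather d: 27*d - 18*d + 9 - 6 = 9*d + 3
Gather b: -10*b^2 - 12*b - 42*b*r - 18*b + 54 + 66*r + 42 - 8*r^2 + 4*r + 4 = -10*b^2 + b*(-42*r - 30) - 8*r^2 + 70*r + 100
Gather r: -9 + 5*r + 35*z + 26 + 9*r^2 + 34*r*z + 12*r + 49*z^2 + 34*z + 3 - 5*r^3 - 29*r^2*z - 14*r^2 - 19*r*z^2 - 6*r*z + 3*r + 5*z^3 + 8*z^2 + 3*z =-5*r^3 + r^2*(-29*z - 5) + r*(-19*z^2 + 28*z + 20) + 5*z^3 + 57*z^2 + 72*z + 20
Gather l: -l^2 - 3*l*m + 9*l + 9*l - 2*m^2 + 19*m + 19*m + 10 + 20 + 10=-l^2 + l*(18 - 3*m) - 2*m^2 + 38*m + 40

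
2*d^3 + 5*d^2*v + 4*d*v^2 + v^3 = (d + v)^2*(2*d + v)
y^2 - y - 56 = (y - 8)*(y + 7)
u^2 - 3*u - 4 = (u - 4)*(u + 1)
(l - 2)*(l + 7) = l^2 + 5*l - 14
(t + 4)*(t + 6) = t^2 + 10*t + 24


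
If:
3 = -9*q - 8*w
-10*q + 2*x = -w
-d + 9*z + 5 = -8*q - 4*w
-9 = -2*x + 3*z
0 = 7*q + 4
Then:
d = -2433/56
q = -4/7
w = 15/56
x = -335/112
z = -839/168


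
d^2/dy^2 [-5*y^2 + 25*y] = -10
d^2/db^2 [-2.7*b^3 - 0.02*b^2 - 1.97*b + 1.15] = -16.2*b - 0.04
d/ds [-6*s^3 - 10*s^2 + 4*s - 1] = -18*s^2 - 20*s + 4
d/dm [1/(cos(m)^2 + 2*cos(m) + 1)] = 2*sin(m)/(cos(m) + 1)^3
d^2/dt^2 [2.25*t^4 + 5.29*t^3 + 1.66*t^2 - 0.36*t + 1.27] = 27.0*t^2 + 31.74*t + 3.32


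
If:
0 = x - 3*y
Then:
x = 3*y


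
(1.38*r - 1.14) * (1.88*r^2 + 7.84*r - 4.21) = 2.5944*r^3 + 8.676*r^2 - 14.7474*r + 4.7994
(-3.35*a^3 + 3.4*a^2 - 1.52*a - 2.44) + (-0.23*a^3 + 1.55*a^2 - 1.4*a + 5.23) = -3.58*a^3 + 4.95*a^2 - 2.92*a + 2.79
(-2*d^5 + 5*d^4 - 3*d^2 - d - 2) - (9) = -2*d^5 + 5*d^4 - 3*d^2 - d - 11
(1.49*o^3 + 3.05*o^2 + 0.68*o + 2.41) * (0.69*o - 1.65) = 1.0281*o^4 - 0.354*o^3 - 4.5633*o^2 + 0.5409*o - 3.9765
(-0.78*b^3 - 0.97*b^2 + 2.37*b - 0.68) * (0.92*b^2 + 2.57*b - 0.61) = -0.7176*b^5 - 2.897*b^4 + 0.1633*b^3 + 6.057*b^2 - 3.1933*b + 0.4148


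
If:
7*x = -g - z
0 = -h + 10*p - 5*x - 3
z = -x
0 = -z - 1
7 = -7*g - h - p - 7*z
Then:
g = -6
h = 412/11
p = 50/11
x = 1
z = -1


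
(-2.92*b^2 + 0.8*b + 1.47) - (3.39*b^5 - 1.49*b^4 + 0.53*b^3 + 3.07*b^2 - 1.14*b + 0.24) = -3.39*b^5 + 1.49*b^4 - 0.53*b^3 - 5.99*b^2 + 1.94*b + 1.23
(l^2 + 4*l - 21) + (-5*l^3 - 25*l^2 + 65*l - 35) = -5*l^3 - 24*l^2 + 69*l - 56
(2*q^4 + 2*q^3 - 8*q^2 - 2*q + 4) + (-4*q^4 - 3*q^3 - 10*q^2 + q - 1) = -2*q^4 - q^3 - 18*q^2 - q + 3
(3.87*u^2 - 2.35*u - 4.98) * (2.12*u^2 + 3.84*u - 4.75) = 8.2044*u^4 + 9.8788*u^3 - 37.9641*u^2 - 7.9607*u + 23.655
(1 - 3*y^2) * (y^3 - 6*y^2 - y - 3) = -3*y^5 + 18*y^4 + 4*y^3 + 3*y^2 - y - 3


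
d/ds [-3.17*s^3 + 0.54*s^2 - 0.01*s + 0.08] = -9.51*s^2 + 1.08*s - 0.01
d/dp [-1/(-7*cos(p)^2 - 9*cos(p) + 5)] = (14*cos(p) + 9)*sin(p)/(7*cos(p)^2 + 9*cos(p) - 5)^2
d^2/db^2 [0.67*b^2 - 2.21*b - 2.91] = 1.34000000000000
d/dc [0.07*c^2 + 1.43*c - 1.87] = 0.14*c + 1.43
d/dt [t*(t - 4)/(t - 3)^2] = 2*(6 - t)/(t^3 - 9*t^2 + 27*t - 27)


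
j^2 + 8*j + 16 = (j + 4)^2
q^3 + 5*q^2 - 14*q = q*(q - 2)*(q + 7)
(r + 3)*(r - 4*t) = r^2 - 4*r*t + 3*r - 12*t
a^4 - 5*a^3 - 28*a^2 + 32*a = a*(a - 8)*(a - 1)*(a + 4)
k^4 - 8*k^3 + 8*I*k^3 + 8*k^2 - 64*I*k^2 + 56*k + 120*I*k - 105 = (k - 5)*(k - 3)*(k + I)*(k + 7*I)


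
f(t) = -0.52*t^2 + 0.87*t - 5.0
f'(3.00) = -2.25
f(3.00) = -7.07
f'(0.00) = 0.87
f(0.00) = -5.00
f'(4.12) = -3.41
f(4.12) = -10.24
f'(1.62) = -0.81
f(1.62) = -4.96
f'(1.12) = -0.29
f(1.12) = -4.68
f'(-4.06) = 5.09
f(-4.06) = -17.10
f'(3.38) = -2.65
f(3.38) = -8.00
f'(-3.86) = 4.88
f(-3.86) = -16.11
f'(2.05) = -1.26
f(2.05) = -5.40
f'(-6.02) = 7.13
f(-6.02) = -29.08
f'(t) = 0.87 - 1.04*t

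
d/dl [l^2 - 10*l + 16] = 2*l - 10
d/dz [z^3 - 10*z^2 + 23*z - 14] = 3*z^2 - 20*z + 23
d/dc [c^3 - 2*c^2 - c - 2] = 3*c^2 - 4*c - 1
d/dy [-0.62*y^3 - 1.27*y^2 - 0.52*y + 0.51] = -1.86*y^2 - 2.54*y - 0.52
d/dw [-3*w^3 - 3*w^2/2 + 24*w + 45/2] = -9*w^2 - 3*w + 24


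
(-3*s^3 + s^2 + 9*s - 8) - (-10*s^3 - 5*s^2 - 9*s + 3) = 7*s^3 + 6*s^2 + 18*s - 11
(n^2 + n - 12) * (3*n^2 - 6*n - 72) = 3*n^4 - 3*n^3 - 114*n^2 + 864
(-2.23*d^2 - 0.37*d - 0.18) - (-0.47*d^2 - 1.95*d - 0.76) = -1.76*d^2 + 1.58*d + 0.58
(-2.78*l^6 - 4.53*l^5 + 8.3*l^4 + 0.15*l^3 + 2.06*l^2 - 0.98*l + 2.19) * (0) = 0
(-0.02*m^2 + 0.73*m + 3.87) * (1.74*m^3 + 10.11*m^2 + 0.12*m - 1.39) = -0.0348*m^5 + 1.068*m^4 + 14.1117*m^3 + 39.2411*m^2 - 0.5503*m - 5.3793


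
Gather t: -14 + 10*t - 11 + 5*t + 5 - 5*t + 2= 10*t - 18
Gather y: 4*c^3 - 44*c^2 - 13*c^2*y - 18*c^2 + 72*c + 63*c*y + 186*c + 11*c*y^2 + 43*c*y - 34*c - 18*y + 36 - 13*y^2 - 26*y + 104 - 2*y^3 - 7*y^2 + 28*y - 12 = 4*c^3 - 62*c^2 + 224*c - 2*y^3 + y^2*(11*c - 20) + y*(-13*c^2 + 106*c - 16) + 128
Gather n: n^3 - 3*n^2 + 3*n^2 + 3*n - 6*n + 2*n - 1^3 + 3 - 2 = n^3 - n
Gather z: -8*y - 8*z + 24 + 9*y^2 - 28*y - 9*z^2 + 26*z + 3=9*y^2 - 36*y - 9*z^2 + 18*z + 27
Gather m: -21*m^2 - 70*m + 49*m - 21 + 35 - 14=-21*m^2 - 21*m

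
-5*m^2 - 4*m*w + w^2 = (-5*m + w)*(m + w)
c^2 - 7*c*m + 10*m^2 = (c - 5*m)*(c - 2*m)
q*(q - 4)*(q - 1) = q^3 - 5*q^2 + 4*q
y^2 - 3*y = y*(y - 3)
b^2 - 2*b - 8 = (b - 4)*(b + 2)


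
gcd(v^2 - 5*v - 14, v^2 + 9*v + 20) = 1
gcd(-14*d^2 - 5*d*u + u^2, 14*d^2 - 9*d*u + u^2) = -7*d + u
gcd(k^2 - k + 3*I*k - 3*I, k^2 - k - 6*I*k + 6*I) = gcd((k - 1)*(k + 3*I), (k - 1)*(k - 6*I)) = k - 1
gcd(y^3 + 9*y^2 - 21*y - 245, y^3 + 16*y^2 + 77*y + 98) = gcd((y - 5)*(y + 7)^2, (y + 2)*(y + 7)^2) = y^2 + 14*y + 49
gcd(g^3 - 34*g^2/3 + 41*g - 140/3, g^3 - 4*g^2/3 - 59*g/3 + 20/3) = g - 5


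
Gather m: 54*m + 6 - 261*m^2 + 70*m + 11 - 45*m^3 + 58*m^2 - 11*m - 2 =-45*m^3 - 203*m^2 + 113*m + 15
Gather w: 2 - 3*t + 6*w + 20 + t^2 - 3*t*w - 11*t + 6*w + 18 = t^2 - 14*t + w*(12 - 3*t) + 40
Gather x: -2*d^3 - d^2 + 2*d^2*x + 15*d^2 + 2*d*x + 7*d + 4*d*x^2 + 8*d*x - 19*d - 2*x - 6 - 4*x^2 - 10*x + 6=-2*d^3 + 14*d^2 - 12*d + x^2*(4*d - 4) + x*(2*d^2 + 10*d - 12)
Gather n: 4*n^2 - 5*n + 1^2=4*n^2 - 5*n + 1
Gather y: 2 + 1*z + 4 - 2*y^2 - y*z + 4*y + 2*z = -2*y^2 + y*(4 - z) + 3*z + 6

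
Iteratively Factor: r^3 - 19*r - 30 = (r + 2)*(r^2 - 2*r - 15) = (r - 5)*(r + 2)*(r + 3)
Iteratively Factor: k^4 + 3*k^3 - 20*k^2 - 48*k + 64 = (k - 4)*(k^3 + 7*k^2 + 8*k - 16) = (k - 4)*(k + 4)*(k^2 + 3*k - 4) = (k - 4)*(k + 4)^2*(k - 1)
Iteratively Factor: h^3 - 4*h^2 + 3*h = (h)*(h^2 - 4*h + 3) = h*(h - 3)*(h - 1)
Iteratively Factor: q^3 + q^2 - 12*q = (q + 4)*(q^2 - 3*q) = q*(q + 4)*(q - 3)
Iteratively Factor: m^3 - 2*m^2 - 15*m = (m + 3)*(m^2 - 5*m) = m*(m + 3)*(m - 5)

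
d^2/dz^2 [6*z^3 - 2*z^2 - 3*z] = 36*z - 4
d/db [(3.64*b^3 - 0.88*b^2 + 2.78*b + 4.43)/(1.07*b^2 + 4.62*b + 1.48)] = (3.8948*b^4 + 33.6336*b^3 + 9.1214*b^2 - 12.085*b - 16.3522)/(1.1449*b^4 + 9.8868*b^3 + 24.5116*b^2 + 13.6752*b + 2.1904)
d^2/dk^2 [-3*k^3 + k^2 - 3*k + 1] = 2 - 18*k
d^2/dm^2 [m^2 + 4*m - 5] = 2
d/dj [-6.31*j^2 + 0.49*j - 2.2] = 0.49 - 12.62*j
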